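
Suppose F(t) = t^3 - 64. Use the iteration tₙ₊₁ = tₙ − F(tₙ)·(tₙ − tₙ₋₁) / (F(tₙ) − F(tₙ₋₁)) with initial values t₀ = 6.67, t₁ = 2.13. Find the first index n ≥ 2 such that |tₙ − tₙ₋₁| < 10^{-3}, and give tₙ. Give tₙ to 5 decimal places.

F(6.67) = 232.7409630, F(2.13) = -54.3364030
t₂ = 2.1300000 − (-54.3364030)·(-4.5400000)/(-287.0773660) = 2.9893059;  |Δ| = 0.8593059
F(2.9893059) = -37.2877131
t₃ = 2.9893059 − (-37.2877131)·(0.8593059)/(17.0486899) = 4.8687202;  |Δ| = 1.8794143
F(4.8687202) = 51.4102656
t₄ = 4.8687202 − 51.4102656·(1.8794143)/(88.6979786) = 3.7793922;  |Δ| = 1.0893279
F(3.7793922) = -10.0158967
t₅ = 3.7793922 − (-10.0158967)·(-1.0893279)/(-61.4261623) = 3.9570135;  |Δ| = 0.1776213
F(3.9570135) = -2.0412557
t₆ = 3.9570135 − (-2.0412557)·(0.1776213)/(7.9746411) = 4.0024790;  |Δ| = 0.0454654
F(4.0024790) = 0.1190644
t₇ = 4.0024790 − 0.1190644·(0.0454654)/(2.1603201) = 3.9999732;  |Δ| = 0.0025058
F(3.9999732) = -0.0012874
t₈ = 3.9999732 − (-0.0012874)·(-0.0025058)/(-0.1203518) = 4.0000000;  |Δ| = 0.0000268
|t₈ − t₇| = 0.0000268 < 10^{-3}

n = 8, tₙ = 4.00000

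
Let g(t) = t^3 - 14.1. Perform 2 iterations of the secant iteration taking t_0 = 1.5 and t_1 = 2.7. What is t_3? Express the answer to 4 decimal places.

2.4016

g(1.5) = -10.725000, g(2.7) = 5.583000
t_2 = 2.700000 − 5.583000·(2.700000 − 1.500000) / (5.583000 − (-10.725000)) = 2.700000 − (6.699600)/(16.308000) = 2.289183
g(2.289183) = -2.103856
t_3 = 2.289183 − (-2.103856)·(2.289183 − 2.700000) / (-2.103856 − 5.583000) = 2.289183 − (0.864299)/(-7.686856) = 2.401622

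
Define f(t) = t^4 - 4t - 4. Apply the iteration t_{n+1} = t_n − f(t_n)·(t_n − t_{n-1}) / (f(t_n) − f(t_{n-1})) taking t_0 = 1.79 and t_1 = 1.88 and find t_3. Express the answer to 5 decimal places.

f(1.79) = -0.8937432, f(1.88) = 0.9719834
t_2 = 1.8800000 − 0.9719834·(1.8800000 − 1.7900000) / (0.9719834 − (-0.8937432)) = 1.8800000 − (0.0874785)/(1.8657265) = 1.8331129
f(1.8331129) = -0.0408159
t_3 = 1.8331129 − (-0.0408159)·(1.8331129 − 1.8800000) / (-0.0408159 − 0.9719834) = 1.8331129 − (0.0019137)/(-1.0127993) = 1.8350025

1.83500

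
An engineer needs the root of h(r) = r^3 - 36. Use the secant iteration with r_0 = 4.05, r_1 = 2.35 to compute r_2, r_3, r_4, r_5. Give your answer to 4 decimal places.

h(4.05) = 30.430125, h(2.35) = -23.022125
r_2 = 2.350000 − (-23.022125)·(2.350000 − 4.050000) / (-23.022125 − 30.430125) = 2.350000 − (39.137612)/(-53.452250) = 3.082198
h(3.082198) = -6.719300
r_3 = 3.082198 − (-6.719300)·(3.082198 − 2.350000) / (-6.719300 − (-23.022125)) = 3.082198 − (-4.919855)/(16.302825) = 3.383977
h(3.383977) = 2.750936
r_4 = 3.383977 − 2.750936·(3.383977 − 3.082198) / (2.750936 − (-6.719300)) = 3.383977 − (0.830176)/(9.470236) = 3.296315
h(3.296315) = -0.183241
r_5 = 3.296315 − (-0.183241)·(3.296315 − 3.383977) / (-0.183241 − 2.750936) = 3.296315 − (0.016063)/(-2.934177) = 3.301790

3.0822, 3.3840, 3.2963, 3.3018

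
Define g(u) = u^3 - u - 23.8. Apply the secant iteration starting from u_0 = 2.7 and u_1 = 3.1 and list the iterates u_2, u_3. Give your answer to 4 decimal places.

2.9809, 2.9919

g(2.7) = -6.817000, g(3.1) = 2.891000
u_2 = 3.100000 − 2.891000·(3.100000 − 2.700000) / (2.891000 − (-6.817000)) = 3.100000 − (1.156400)/(9.708000) = 2.980882
g(2.980882) = -0.293792
u_3 = 2.980882 − (-0.293792)·(2.980882 − 3.100000) / (-0.293792 − 2.891000) = 2.980882 − (0.034996)/(-3.184792) = 2.991870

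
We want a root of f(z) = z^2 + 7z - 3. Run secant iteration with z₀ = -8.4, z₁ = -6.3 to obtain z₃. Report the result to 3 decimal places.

f(-8.4) = 8.76000, f(-6.3) = -7.41000
z₂ = -6.30000 − (-7.41000)·(-6.30000 − (-8.40000)) / (-7.41000 − 8.76000) = -6.30000 − (-15.56100)/(-16.17000) = -7.26234
f(-7.26234) = -1.09482
z₃ = -7.26234 − (-1.09482)·(-7.26234 − (-6.30000)) / (-1.09482 − (-7.41000)) = -7.26234 − (1.05358)/(6.31518) = -7.42917

-7.429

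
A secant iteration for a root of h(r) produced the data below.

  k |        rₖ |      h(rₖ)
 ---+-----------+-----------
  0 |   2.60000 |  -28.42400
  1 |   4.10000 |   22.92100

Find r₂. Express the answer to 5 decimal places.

3.43038

r₂ = 4.10000 − 22.92100·(4.10000 − 2.60000) / (22.92100 − (-28.42400))
   = 4.10000 − (34.3815000)/(51.3450000) = 3.4303827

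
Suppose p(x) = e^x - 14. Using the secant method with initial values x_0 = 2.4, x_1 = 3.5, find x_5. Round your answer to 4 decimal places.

2.6390

p(2.4) = -2.976824, p(3.5) = 19.115452
x_2 = 3.500000 − 19.115452·(3.500000 − 2.400000) / (19.115452 − (-2.976824)) = 3.500000 − (21.026997)/(22.092276) = 2.548219
p(2.548219) = -1.215679
x_3 = 2.548219 − (-1.215679)·(2.548219 − 3.500000) / (-1.215679 − 19.115452) = 2.548219 − (1.157060)/(-20.331131) = 2.605130
p(2.605130) = -0.467012
x_4 = 2.605130 − (-0.467012)·(2.605130 − 2.548219) / (-0.467012 − (-1.215679)) = 2.605130 − (-0.026578)/(0.748667) = 2.640631
p(2.640631) = 0.022045
x_5 = 2.640631 − 0.022045·(2.640631 − 2.605130) / (0.022045 − (-0.467012)) = 2.640631 − (0.000783)/(0.489057) = 2.639030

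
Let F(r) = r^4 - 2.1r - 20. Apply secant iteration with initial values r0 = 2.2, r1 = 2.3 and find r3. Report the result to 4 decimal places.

F(2.2) = -1.194400, F(2.3) = 3.154100
r2 = 2.300000 − 3.154100·(2.300000 − 2.200000) / (3.154100 − (-1.194400)) = 2.300000 − (0.315410)/(4.348500) = 2.227467
F(2.227467) = -0.060117
r3 = 2.227467 − (-0.060117)·(2.227467 − 2.300000) / (-0.060117 − 3.154100) = 2.227467 − (0.004360)/(-3.214217) = 2.228824

2.2288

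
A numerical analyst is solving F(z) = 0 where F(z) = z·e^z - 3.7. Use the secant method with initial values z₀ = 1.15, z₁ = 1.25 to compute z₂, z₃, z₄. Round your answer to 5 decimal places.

1.15931, 1.15991, 1.15995

F(1.15) = -0.0680782, F(1.25) = 0.6629287
z₂ = 1.2500000 − 0.6629287·(1.2500000 − 1.1500000) / (0.6629287 − (-0.0680782)) = 1.2500000 − (0.0662929)/(0.7310069) = 1.1593129
F(1.1593129) = -0.0044091
z₃ = 1.1593129 − (-0.0044091)·(1.1593129 − 1.2500000) / (-0.0044091 − 0.6629287) = 1.1593129 − (0.0003998)/(-0.6673378) = 1.1599121
F(1.1599121) = -0.0002830
z₄ = 1.1599121 − (-0.0002830)·(1.1599121 − 1.1593129) / (-0.0002830 − (-0.0044091)) = 1.1599121 − (-0.0000002)/(0.0041261) = 1.1599532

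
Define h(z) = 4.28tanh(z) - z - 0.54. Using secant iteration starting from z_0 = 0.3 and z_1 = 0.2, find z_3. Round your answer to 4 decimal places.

0.1666

h(0.3) = 0.406818, h(0.2) = 0.104766
z_2 = 0.200000 − 0.104766·(0.200000 − 0.300000) / (0.104766 − 0.406818) = 0.200000 − (-0.010477)/(-0.302052) = 0.165315
h(0.165315) = -0.004142
z_3 = 0.165315 − (-0.004142)·(0.165315 − 0.200000) / (-0.004142 − 0.104766) = 0.165315 − (0.000144)/(-0.108909) = 0.166634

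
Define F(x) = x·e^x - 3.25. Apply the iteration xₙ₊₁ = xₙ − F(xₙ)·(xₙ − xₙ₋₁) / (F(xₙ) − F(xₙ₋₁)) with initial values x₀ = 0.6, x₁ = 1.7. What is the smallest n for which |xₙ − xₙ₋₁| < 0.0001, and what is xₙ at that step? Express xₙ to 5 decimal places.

F(0.6) = -2.1567287, F(1.7) = 6.0557106
x₂ = 1.7000000 − 6.0557106·(1.1000000)/(8.2124393) = 0.8888790;  |Δ| = 0.8111210
F(0.8888790) = -1.0878893
x₃ = 0.8888790 − (-1.0878893)·(-0.8111210)/(-7.1435998) = 1.0124036;  |Δ| = 0.1235245
F(1.0124036) = -0.4636546
x₄ = 1.0124036 − (-0.4636546)·(0.1235245)/(0.6242347) = 1.1041523;  |Δ| = 0.0917487
F(1.1041523) = 0.0808586
x₅ = 1.1041523 − 0.0808586·(0.0917487)/(0.5445132) = 1.0905278;  |Δ| = 0.0136244
F(1.0905278) = -0.0047588
x₆ = 1.0905278 − (-0.0047588)·(-0.0136244)/(-0.0856174) = 1.0912851;  |Δ| = 0.0007573
F(1.0912851) = -0.0000451
x₇ = 1.0912851 − (-0.0000451)·(0.0007573)/(0.0047137) = 1.0912924;  |Δ| = 0.0000072
|x₇ − x₆| = 0.0000072 < 0.0001

n = 7, xₙ = 1.09129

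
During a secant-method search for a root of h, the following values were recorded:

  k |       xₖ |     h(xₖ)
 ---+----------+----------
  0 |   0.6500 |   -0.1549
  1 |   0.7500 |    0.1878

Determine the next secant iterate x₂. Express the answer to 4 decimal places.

0.6952

x₂ = 0.7500 − 0.1878·(0.7500 − 0.6500) / (0.1878 − (-0.1549))
   = 0.7500 − (0.018780)/(0.342700) = 0.695200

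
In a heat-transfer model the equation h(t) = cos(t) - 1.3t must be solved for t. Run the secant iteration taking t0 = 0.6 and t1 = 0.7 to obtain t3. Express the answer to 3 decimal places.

h(0.6) = 0.04534, h(0.7) = -0.14516
t2 = 0.70000 − (-0.14516)·(0.70000 − 0.60000) / (-0.14516 − 0.04534) = 0.70000 − (-0.01452)/(-0.19049) = 0.62380
h(0.62380) = 0.00073
t3 = 0.62380 − 0.00073·(0.62380 − 0.70000) / (0.00073 − (-0.14516)) = 0.62380 − (-0.00006)/(0.14588) = 0.62418

0.624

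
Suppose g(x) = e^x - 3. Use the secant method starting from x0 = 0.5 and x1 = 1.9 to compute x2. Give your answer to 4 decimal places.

0.8756

g(0.5) = -1.351279, g(1.9) = 3.685894
x2 = 1.900000 − 3.685894·(1.900000 − 0.500000) / (3.685894 − (-1.351279)) = 1.900000 − (5.160252)/(5.037173) = 0.875566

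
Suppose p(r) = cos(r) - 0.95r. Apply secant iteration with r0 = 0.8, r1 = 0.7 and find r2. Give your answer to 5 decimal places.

0.76120

p(0.8) = -0.0632933, p(0.7) = 0.0998422
r2 = 0.7000000 − 0.0998422·(0.7000000 − 0.8000000) / (0.0998422 − (-0.0632933)) = 0.7000000 − (-0.0099842)/(0.1631355) = 0.7612020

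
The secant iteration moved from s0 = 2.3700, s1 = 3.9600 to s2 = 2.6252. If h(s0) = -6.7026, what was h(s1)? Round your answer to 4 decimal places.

35.0573

The secant line through (2.3700, -6.7026) and (3.9600, h(s1)) crosses zero at s2 = 2.6252.
So (2.3700, -6.7026), (3.9600, h(s1)), (2.6252, 0) are collinear:
h(s1) = -6.7026 · (3.9600 − 2.6252) / (2.3700 − 2.6252) = -6.7026 · (1.334800)/(-0.255200) = 35.057329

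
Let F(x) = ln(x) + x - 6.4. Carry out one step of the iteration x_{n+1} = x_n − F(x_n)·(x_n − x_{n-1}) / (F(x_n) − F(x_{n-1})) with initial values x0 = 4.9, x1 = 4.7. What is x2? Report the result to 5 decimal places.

4.82615

F(4.9) = 0.0892352, F(4.7) = -0.1524375
x2 = 4.7000000 − (-0.1524375)·(4.7000000 − 4.9000000) / (-0.1524375 − 0.0892352) = 4.7000000 − (0.0304875)/(-0.2416727) = 4.8261520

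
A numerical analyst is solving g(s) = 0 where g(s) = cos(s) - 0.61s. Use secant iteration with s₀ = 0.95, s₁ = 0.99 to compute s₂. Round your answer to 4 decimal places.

g(0.95) = 0.002183, g(0.99) = -0.055210
s₂ = 0.990000 − (-0.055210)·(0.990000 − 0.950000) / (-0.055210 − 0.002183) = 0.990000 − (-0.002208)/(-0.057393) = 0.951521

0.9515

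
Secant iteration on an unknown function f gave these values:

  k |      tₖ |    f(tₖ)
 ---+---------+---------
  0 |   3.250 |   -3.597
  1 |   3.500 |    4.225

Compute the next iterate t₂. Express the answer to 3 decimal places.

t₂ = 3.500 − 4.225·(3.500 − 3.250) / (4.225 − (-3.597))
   = 3.500 − (1.05625)/(7.82200) = 3.36496

3.365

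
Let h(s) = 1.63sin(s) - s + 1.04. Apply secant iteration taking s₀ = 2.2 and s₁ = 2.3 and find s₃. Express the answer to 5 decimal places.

2.27853

h(2.2) = 0.1578491, h(2.3) = -0.0445005
s₂ = 2.3000000 − (-0.0445005)·(2.3000000 − 2.2000000) / (-0.0445005 − 0.1578491) = 2.3000000 − (-0.0044501)/(-0.2023496) = 2.2780081
h(2.2780081) = 0.0010794
s₃ = 2.2780081 − 0.0010794·(2.2780081 − 2.3000000) / (0.0010794 − (-0.0445005)) = 2.2780081 − (-0.0000237)/(0.0455799) = 2.2785289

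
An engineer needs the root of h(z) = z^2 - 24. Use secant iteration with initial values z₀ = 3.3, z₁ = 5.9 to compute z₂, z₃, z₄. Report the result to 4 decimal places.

h(3.3) = -13.110000, h(5.9) = 10.810000
z₂ = 5.900000 − 10.810000·(5.900000 − 3.300000) / (10.810000 − (-13.110000)) = 5.900000 − (28.106000)/(23.920000) = 4.725000
h(4.725000) = -1.674375
z₃ = 4.725000 − (-1.674375)·(4.725000 − 5.900000) / (-1.674375 − 10.810000) = 4.725000 − (1.967391)/(-12.484375) = 4.882588
h(4.882588) = -0.160332
z₄ = 4.882588 − (-0.160332)·(4.882588 − 4.725000) / (-0.160332 − (-1.674375)) = 4.882588 − (-0.025266)/(1.514043) = 4.899276

4.7250, 4.8826, 4.8993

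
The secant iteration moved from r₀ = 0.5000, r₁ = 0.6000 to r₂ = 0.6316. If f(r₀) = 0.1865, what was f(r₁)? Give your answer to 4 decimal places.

0.0448

The secant line through (0.5000, 0.1865) and (0.6000, f(r₁)) crosses zero at r₂ = 0.6316.
So (0.5000, 0.1865), (0.6000, f(r₁)), (0.6316, 0) are collinear:
f(r₁) = 0.1865 · (0.6000 − 0.6316) / (0.5000 − 0.6316) = 0.1865 · (-0.031600)/(-0.131600) = 0.044783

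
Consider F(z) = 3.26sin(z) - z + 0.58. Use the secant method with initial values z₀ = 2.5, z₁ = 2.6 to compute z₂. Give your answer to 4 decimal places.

F(2.5) = 0.031019, F(2.6) = -0.339466
z₂ = 2.600000 − (-0.339466)·(2.600000 − 2.500000) / (-0.339466 − 0.031019) = 2.600000 − (-0.033947)/(-0.370485) = 2.508373

2.5084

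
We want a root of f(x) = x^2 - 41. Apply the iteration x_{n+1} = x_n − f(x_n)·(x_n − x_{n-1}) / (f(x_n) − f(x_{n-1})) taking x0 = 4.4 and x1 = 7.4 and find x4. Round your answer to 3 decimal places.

6.403

f(4.4) = -21.64000, f(7.4) = 13.76000
x2 = 7.40000 − 13.76000·(7.40000 − 4.40000) / (13.76000 − (-21.64000)) = 7.40000 − (41.28000)/(35.40000) = 6.23390
f(6.23390) = -2.13851
x3 = 6.23390 − (-2.13851)·(6.23390 − 7.40000) / (-2.13851 − 13.76000) = 6.23390 − (2.49372)/(-15.89851) = 6.39075
f(6.39075) = -0.15830
x4 = 6.39075 − (-0.15830)·(6.39075 − 6.23390) / (-0.15830 − (-2.13851)) = 6.39075 − (-0.02483)/(1.98021) = 6.40329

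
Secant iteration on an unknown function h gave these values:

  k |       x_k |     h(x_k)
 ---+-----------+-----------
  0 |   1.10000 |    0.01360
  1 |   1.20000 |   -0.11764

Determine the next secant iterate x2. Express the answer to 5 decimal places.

1.11036

x2 = 1.20000 − (-0.11764)·(1.20000 − 1.10000) / (-0.11764 − 0.01360)
   = 1.20000 − (-0.0117640)/(-0.1312400) = 1.1103627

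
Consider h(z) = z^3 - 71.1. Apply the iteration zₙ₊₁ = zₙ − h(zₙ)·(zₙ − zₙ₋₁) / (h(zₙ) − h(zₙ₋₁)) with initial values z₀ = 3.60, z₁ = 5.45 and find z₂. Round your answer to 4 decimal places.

h(3.60) = -24.444000, h(5.45) = 90.778625
z₂ = 5.450000 − 90.778625·(5.450000 − 3.600000) / (90.778625 − (-24.444000)) = 5.450000 − (167.940456)/(115.222625) = 3.992470

3.9925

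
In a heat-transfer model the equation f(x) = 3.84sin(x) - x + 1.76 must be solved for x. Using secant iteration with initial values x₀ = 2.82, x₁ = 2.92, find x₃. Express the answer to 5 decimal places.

f(2.82) = 0.1537394, f(2.92) = -0.3160309
x₂ = 2.9200000 − (-0.3160309)·(2.9200000 − 2.8200000) / (-0.3160309 − 0.1537394) = 2.9200000 − (-0.0316031)/(-0.4697703) = 2.8527265
f(2.8527265) = 0.0011572
x₃ = 2.8527265 − 0.0011572·(2.8527265 − 2.9200000) / (0.0011572 − (-0.3160309)) = 2.8527265 − (-0.0000778)/(0.3171881) = 2.8529719

2.85297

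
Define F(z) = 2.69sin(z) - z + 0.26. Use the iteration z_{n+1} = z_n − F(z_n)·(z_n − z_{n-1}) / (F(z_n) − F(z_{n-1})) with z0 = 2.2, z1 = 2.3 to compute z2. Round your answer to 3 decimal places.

F(2.2) = 0.23486, F(2.3) = -0.03405
z2 = 2.30000 − (-0.03405)·(2.30000 − 2.20000) / (-0.03405 − 0.23486) = 2.30000 − (-0.00341)/(-0.26891) = 2.28734

2.287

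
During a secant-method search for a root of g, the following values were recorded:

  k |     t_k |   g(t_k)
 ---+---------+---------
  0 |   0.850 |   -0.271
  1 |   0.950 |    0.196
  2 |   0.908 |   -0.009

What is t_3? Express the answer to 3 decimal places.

0.910

t_3 = 0.908 − (-0.009)·(0.908 − 0.950) / (-0.009 − 0.196)
   = 0.908 − (0.00038)/(-0.20500) = 0.90984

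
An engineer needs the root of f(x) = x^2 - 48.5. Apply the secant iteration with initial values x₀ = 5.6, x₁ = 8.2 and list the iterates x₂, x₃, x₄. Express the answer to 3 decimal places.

6.842, 6.954, 6.964

f(5.6) = -17.14000, f(8.2) = 18.74000
x₂ = 8.20000 − 18.74000·(8.20000 − 5.60000) / (18.74000 − (-17.14000)) = 8.20000 − (48.72400)/(35.88000) = 6.84203
f(6.84203) = -1.68664
x₃ = 6.84203 − (-1.68664)·(6.84203 − 8.20000) / (-1.68664 − 18.74000) = 6.84203 − (2.29041)/(-20.42664) = 6.95416
f(6.95416) = -0.13969
x₄ = 6.95416 − (-0.13969)·(6.95416 − 6.84203) / (-0.13969 − (-1.68664)) = 6.95416 − (-0.01566)/(1.54694) = 6.96428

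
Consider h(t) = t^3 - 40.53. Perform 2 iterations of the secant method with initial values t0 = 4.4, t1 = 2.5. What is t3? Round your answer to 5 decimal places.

h(4.4) = 44.6540000, h(2.5) = -24.9050000
t2 = 2.5000000 − (-24.9050000)·(2.5000000 − 4.4000000) / (-24.9050000 − 44.6540000) = 2.5000000 − (47.3195000)/(-69.5590000) = 3.1802786
h(3.1802786) = -8.3641149
t3 = 3.1802786 − (-8.3641149)·(3.1802786 − 2.5000000) / (-8.3641149 − (-24.9050000)) = 3.1802786 − (-5.6899285)/(16.5408851) = 3.5242704

3.52427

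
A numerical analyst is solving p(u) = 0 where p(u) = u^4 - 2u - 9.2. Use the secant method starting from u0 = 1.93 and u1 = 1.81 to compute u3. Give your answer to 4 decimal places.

1.8989

p(1.93) = 0.814880, p(1.81) = -2.087169
u2 = 1.810000 − (-2.087169)·(1.810000 − 1.930000) / (-2.087169 − 0.814880) = 1.810000 − (0.250460)/(-2.902049) = 1.896305
p(1.896305) = -0.061600
u3 = 1.896305 − (-0.061600)·(1.896305 − 1.810000) / (-0.061600 − (-2.087169)) = 1.896305 − (-0.005316)/(2.025569) = 1.898929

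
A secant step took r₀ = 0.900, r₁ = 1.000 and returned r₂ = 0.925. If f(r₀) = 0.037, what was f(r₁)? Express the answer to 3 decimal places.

-0.111

The secant line through (0.900, 0.037) and (1.000, f(r₁)) crosses zero at r₂ = 0.925.
So (0.900, 0.037), (1.000, f(r₁)), (0.925, 0) are collinear:
f(r₁) = 0.037 · (1.000 − 0.925) / (0.900 − 0.925) = 0.037 · (0.07500)/(-0.02500) = -0.11100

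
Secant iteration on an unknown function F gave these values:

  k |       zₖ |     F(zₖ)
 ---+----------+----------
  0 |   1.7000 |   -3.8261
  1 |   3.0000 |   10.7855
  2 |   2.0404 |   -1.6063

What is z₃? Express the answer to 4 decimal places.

z₃ = 2.0404 − (-1.6063)·(2.0404 − 3.0000) / (-1.6063 − 10.7855)
   = 2.0404 − (1.541405)/(-12.391800) = 2.164789

2.1648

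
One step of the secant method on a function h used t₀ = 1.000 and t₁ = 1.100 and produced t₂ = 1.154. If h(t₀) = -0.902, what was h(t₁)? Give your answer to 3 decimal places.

-0.316

The secant line through (1.000, -0.902) and (1.100, h(t₁)) crosses zero at t₂ = 1.154.
So (1.000, -0.902), (1.100, h(t₁)), (1.154, 0) are collinear:
h(t₁) = -0.902 · (1.100 − 1.154) / (1.000 − 1.154) = -0.902 · (-0.05400)/(-0.15400) = -0.31629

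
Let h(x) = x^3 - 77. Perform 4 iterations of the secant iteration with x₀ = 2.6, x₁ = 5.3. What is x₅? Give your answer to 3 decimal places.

h(2.6) = -59.42400, h(5.3) = 71.87700
x₂ = 5.30000 − 71.87700·(5.30000 − 2.60000) / (71.87700 − (-59.42400)) = 5.30000 − (194.06790)/(131.30100) = 3.82196
h(3.82196) = -21.17111
x₃ = 3.82196 − (-21.17111)·(3.82196 − 5.30000) / (-21.17111 − 71.87700) = 3.82196 − (31.29171)/(-93.04811) = 4.15826
h(4.15826) = -5.09912
x₄ = 4.15826 − (-5.09912)·(4.15826 − 3.82196) / (-5.09912 − (-21.17111)) = 4.15826 − (-1.71481)/(16.07199) = 4.26495
h(4.26495) = 0.57877
x₅ = 4.26495 − 0.57877·(4.26495 − 4.15826) / (0.57877 − (-5.09912)) = 4.26495 − (0.06175)/(5.67789) = 4.25408

4.254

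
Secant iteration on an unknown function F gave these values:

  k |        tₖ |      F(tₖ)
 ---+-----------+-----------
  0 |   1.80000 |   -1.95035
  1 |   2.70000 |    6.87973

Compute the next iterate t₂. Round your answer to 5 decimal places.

t₂ = 2.70000 − 6.87973·(2.70000 − 1.80000) / (6.87973 − (-1.95035))
   = 2.70000 − (6.1917570)/(8.8300800) = 1.9987881

1.99879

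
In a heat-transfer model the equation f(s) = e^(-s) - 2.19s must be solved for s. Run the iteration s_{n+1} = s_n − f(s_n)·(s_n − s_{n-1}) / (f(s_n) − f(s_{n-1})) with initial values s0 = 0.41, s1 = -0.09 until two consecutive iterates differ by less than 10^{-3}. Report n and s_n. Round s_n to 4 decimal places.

f(0.41) = -0.234250, f(-0.09) = 1.291274
s2 = -0.090000 − 1.291274·(-0.500000)/(1.525524) = 0.333223;  |Δ| = 0.423223
f(0.333223) = -0.013149
s3 = 0.333223 − (-0.013149)·(0.423223)/(-1.304423) = 0.328957;  |Δ| = 0.004266
f(0.328957) = -0.000742
s4 = 0.328957 − (-0.000742)·(-0.004266)/(0.012406) = 0.328702;  |Δ| = 0.000255
|s4 − s3| = 0.000255 < 10^{-3}

n = 4, s_n = 0.3287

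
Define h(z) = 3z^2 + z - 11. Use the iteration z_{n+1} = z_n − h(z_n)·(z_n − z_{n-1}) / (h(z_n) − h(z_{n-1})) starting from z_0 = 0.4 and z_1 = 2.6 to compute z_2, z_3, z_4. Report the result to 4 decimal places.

1.4120, 1.6887, 1.7621

h(0.4) = -10.120000, h(2.6) = 11.880000
z_2 = 2.600000 − 11.880000·(2.600000 − 0.400000) / (11.880000 − (-10.120000)) = 2.600000 − (26.136000)/(22.000000) = 1.412000
h(1.412000) = -3.606768
z_3 = 1.412000 − (-3.606768)·(1.412000 − 2.600000) / (-3.606768 − 11.880000) = 1.412000 − (4.284840)/(-15.486768) = 1.688678
h(1.688678) = -0.756427
z_4 = 1.688678 − (-0.756427)·(1.688678 − 1.412000) / (-0.756427 − (-3.606768)) = 1.688678 − (-0.209286)/(2.850341) = 1.762103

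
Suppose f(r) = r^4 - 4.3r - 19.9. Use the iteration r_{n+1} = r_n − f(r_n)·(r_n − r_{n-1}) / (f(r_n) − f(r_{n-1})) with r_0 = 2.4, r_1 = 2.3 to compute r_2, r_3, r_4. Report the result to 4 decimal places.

f(2.4) = 2.957600, f(2.3) = -1.805900
r_2 = 2.300000 − (-1.805900)·(2.300000 − 2.400000) / (-1.805900 − 2.957600) = 2.300000 − (0.180590)/(-4.763500) = 2.337911
f(2.337911) = -0.077734
r_3 = 2.337911 − (-0.077734)·(2.337911 − 2.300000) / (-0.077734 − (-1.805900)) = 2.337911 − (-0.002947)/(1.728166) = 2.339616
f(2.339616) = 0.002193
r_4 = 2.339616 − 0.002193·(2.339616 − 2.337911) / (0.002193 − (-0.077734)) = 2.339616 − (0.000004)/(0.079927) = 2.339570

2.3379, 2.3396, 2.3396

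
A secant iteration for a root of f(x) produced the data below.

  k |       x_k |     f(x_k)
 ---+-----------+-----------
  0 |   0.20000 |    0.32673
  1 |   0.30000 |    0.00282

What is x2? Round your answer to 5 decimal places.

0.30087

x2 = 0.30000 − 0.00282·(0.30000 − 0.20000) / (0.00282 − 0.32673)
   = 0.30000 − (0.0002820)/(-0.3239100) = 0.3008706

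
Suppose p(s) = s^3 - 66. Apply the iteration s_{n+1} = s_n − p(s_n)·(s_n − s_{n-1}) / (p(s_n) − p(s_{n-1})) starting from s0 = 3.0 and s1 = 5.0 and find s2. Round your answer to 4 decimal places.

3.7959

p(3.0) = -39.000000, p(5.0) = 59.000000
s2 = 5.000000 − 59.000000·(5.000000 − 3.000000) / (59.000000 − (-39.000000)) = 5.000000 − (118.000000)/(98.000000) = 3.795918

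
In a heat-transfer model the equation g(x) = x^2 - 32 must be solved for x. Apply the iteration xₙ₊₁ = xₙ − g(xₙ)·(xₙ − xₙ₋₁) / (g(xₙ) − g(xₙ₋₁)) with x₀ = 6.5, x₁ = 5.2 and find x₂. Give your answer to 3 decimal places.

g(6.5) = 10.25000, g(5.2) = -4.96000
x₂ = 5.20000 − (-4.96000)·(5.20000 − 6.50000) / (-4.96000 − 10.25000) = 5.20000 − (6.44800)/(-15.21000) = 5.62393

5.624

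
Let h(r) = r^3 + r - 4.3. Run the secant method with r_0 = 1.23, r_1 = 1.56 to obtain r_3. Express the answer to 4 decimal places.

h(1.23) = -1.209133, h(1.56) = 1.056416
r_2 = 1.560000 − 1.056416·(1.560000 − 1.230000) / (1.056416 − (-1.209133)) = 1.560000 − (0.348617)/(2.265549) = 1.406122
h(1.406122) = -0.113720
r_3 = 1.406122 − (-0.113720)·(1.406122 − 1.560000) / (-0.113720 − 1.056416) = 1.406122 − (0.017499)/(-1.170136) = 1.421077

1.4211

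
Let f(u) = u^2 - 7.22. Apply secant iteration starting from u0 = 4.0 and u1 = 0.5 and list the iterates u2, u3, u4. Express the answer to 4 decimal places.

2.0489, 3.2345, 2.6209

f(4.0) = 8.780000, f(0.5) = -6.970000
u2 = 0.500000 − (-6.970000)·(0.500000 − 4.000000) / (-6.970000 − 8.780000) = 0.500000 − (24.395000)/(-15.750000) = 2.048889
f(2.048889) = -3.022054
u3 = 2.048889 − (-3.022054)·(2.048889 − 0.500000) / (-3.022054 − (-6.970000)) = 2.048889 − (-4.680826)/(3.947946) = 3.234525
f(3.234525) = 3.242151
u4 = 3.234525 − 3.242151·(3.234525 − 2.048889) / (3.242151 − (-3.022054)) = 3.234525 − (3.844011)/(6.264205) = 2.620878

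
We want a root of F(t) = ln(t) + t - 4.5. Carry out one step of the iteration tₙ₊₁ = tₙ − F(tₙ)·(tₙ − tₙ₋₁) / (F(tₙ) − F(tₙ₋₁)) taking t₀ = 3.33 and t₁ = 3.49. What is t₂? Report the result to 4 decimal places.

3.3045

F(3.33) = 0.032972, F(3.49) = 0.239902
t₂ = 3.490000 − 0.239902·(3.490000 − 3.330000) / (0.239902 − 0.032972) = 3.490000 − (0.038384)/(0.206929) = 3.304505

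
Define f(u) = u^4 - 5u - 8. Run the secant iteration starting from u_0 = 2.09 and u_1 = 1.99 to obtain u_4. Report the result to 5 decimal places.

2.06966

f(2.09) = 0.6302976, f(1.99) = -2.2676080
u_2 = 1.9900000 − (-2.2676080)·(1.9900000 − 2.0900000) / (-2.2676080 − 0.6302976) = 1.9900000 − (0.2267608)/(-2.8979056) = 2.0682499
f(2.0682499) = -0.0428948
u_3 = 2.0682499 − (-0.0428948)·(2.0682499 − 1.9900000) / (-0.0428948 − (-2.2676080)) = 2.0682499 − (-0.0033565)/(2.2247132) = 2.0697586
f(2.0697586) = 0.0030128
u_4 = 2.0697586 − 0.0030128·(2.0697586 − 2.0682499) / (0.0030128 − (-0.0428948)) = 2.0697586 − (0.0000045)/(0.0459076) = 2.0696596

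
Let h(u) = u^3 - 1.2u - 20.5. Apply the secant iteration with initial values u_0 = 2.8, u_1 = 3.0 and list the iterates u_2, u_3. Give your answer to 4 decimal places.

2.8794, 2.8827

h(2.8) = -1.908000, h(3.0) = 2.900000
u_2 = 3.000000 − 2.900000·(3.000000 − 2.800000) / (2.900000 − (-1.908000)) = 3.000000 − (0.580000)/(4.808000) = 2.879368
h(2.879368) = -0.083099
u_3 = 2.879368 − (-0.083099)·(2.879368 − 3.000000) / (-0.083099 − 2.900000) = 2.879368 − (0.010024)/(-2.983099) = 2.882728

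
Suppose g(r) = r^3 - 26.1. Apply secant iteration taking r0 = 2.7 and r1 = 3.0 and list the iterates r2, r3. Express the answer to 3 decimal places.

g(2.7) = -6.41700, g(3.0) = 0.90000
r2 = 3.00000 − 0.90000·(3.00000 − 2.70000) / (0.90000 − (-6.41700)) = 3.00000 − (0.27000)/(7.31700) = 2.96310
g(2.96310) = -0.08411
r3 = 2.96310 − (-0.08411)·(2.96310 − 3.00000) / (-0.08411 − 0.90000) = 2.96310 − (0.00310)/(-0.98411) = 2.96625

2.963, 2.966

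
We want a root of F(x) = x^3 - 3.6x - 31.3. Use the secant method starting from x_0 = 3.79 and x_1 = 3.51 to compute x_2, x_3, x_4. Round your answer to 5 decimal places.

F(3.79) = 9.4959390, F(3.51) = -0.6924490
x_2 = 3.5100000 − (-0.6924490)·(3.5100000 − 3.7900000) / (-0.6924490 − 9.4959390) = 3.5100000 − (0.1938857)/(-10.1883880) = 3.5290301
F(3.5290301) = -0.0537799
x_3 = 3.5290301 − (-0.0537799)·(3.5290301 − 3.5100000) / (-0.0537799 − (-0.6924490)) = 3.5290301 − (-0.0010234)/(0.6386691) = 3.5306325
F(3.5306325) = 0.0003495
x_4 = 3.5306325 − 0.0003495·(3.5306325 − 3.5290301) / (0.0003495 − (-0.0537799)) = 3.5306325 − (0.0000006)/(0.0541294) = 3.5306222

3.52903, 3.53063, 3.53062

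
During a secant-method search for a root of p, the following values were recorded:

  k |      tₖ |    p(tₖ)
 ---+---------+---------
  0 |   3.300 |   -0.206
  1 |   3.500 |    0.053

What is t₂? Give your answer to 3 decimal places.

t₂ = 3.500 − 0.053·(3.500 − 3.300) / (0.053 − (-0.206))
   = 3.500 − (0.01060)/(0.25900) = 3.45907

3.459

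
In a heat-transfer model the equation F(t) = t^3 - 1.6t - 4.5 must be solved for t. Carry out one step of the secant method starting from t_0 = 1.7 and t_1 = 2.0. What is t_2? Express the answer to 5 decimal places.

F(1.7) = -2.3070000, F(2.0) = 0.3000000
t_2 = 2.0000000 − 0.3000000·(2.0000000 − 1.7000000) / (0.3000000 − (-2.3070000)) = 2.0000000 − (0.0900000)/(2.6070000) = 1.9654776

1.96548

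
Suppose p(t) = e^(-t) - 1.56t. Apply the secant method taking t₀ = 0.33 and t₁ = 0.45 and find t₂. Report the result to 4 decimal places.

p(0.33) = 0.204124, p(0.45) = -0.064372
t₂ = 0.450000 − (-0.064372)·(0.450000 − 0.330000) / (-0.064372 − 0.204124) = 0.450000 − (-0.007725)/(-0.268496) = 0.421230

0.4212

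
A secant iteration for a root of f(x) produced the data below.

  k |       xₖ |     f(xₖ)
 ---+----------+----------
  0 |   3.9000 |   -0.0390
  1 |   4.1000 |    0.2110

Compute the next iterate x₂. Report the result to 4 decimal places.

x₂ = 4.1000 − 0.2110·(4.1000 − 3.9000) / (0.2110 − (-0.0390))
   = 4.1000 − (0.042200)/(0.250000) = 3.931200

3.9312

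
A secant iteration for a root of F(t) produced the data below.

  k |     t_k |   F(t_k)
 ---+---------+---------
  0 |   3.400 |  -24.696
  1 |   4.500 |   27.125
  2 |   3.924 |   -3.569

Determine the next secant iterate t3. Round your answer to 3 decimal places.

t3 = 3.924 − (-3.569)·(3.924 − 4.500) / (-3.569 − 27.125)
   = 3.924 − (2.05574)/(-30.69400) = 3.99098

3.991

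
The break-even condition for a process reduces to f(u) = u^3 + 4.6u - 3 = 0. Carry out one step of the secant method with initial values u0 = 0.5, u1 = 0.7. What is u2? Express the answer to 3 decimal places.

0.601

f(0.5) = -0.57500, f(0.7) = 0.56300
u2 = 0.70000 − 0.56300·(0.70000 − 0.50000) / (0.56300 − (-0.57500)) = 0.70000 − (0.11260)/(1.13800) = 0.60105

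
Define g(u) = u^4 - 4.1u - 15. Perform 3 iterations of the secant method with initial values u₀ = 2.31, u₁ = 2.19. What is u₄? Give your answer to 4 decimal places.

2.2153

g(2.31) = 4.002963, g(2.19) = -0.976425
u₂ = 2.190000 − (-0.976425)·(2.190000 − 2.310000) / (-0.976425 − 4.002963) = 2.190000 − (0.117171)/(-4.979388) = 2.213531
g(2.213531) = -0.068218
u₃ = 2.213531 − (-0.068218)·(2.213531 − 2.190000) / (-0.068218 − (-0.976425)) = 2.213531 − (-0.001605)/(0.908207) = 2.215299
g(2.215299) = 0.001306
u₄ = 2.215299 − 0.001306·(2.215299 − 2.213531) / (0.001306 − (-0.068218)) = 2.215299 − (0.000002)/(0.069524) = 2.215265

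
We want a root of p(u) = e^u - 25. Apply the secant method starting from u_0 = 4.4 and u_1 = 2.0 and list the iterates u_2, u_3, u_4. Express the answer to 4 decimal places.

2.5707, 3.7676, 3.0433

p(4.4) = 56.450869, p(2.0) = -17.610944
u_2 = 2.000000 − (-17.610944)·(2.000000 − 4.400000) / (-17.610944 − 56.450869) = 2.000000 − (42.266265)/(-74.061813) = 2.570689
p(2.570689) = -11.925169
u_3 = 2.570689 − (-11.925169)·(2.570689 − 2.000000) / (-11.925169 − (-17.610944)) = 2.570689 − (-6.805564)/(5.685774) = 3.767635
p(3.767635) = 18.277584
u_4 = 3.767635 − 18.277584·(3.767635 − 2.570689) / (18.277584 − (-11.925169)) = 3.767635 − (21.877277)/(30.202754) = 3.043288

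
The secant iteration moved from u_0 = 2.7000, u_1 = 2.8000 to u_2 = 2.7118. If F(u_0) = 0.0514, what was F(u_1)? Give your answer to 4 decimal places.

-0.3842

The secant line through (2.7000, 0.0514) and (2.8000, F(u_1)) crosses zero at u_2 = 2.7118.
So (2.7000, 0.0514), (2.8000, F(u_1)), (2.7118, 0) are collinear:
F(u_1) = 0.0514 · (2.8000 − 2.7118) / (2.7000 − 2.7118) = 0.0514 · (0.088200)/(-0.011800) = -0.384193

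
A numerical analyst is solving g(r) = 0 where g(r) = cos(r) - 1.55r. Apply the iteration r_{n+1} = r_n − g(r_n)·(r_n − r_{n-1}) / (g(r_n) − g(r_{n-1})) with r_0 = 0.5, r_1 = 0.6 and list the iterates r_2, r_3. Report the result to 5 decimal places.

0.54950, 0.55001

g(0.5) = 0.1025826, g(0.6) = -0.1046644
r_2 = 0.6000000 − (-0.1046644)·(0.6000000 − 0.5000000) / (-0.1046644 − 0.1025826) = 0.6000000 − (-0.0104664)/(-0.2072469) = 0.5494977
g(0.5494977) = 0.0010654
r_3 = 0.5494977 − 0.0010654·(0.5494977 − 0.6000000) / (0.0010654 − (-0.1046644)) = 0.5494977 − (-0.0000538)/(0.1057298) = 0.5500067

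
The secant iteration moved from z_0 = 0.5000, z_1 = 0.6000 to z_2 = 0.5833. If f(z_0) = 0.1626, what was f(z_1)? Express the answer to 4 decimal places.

-0.0326

The secant line through (0.5000, 0.1626) and (0.6000, f(z_1)) crosses zero at z_2 = 0.5833.
So (0.5000, 0.1626), (0.6000, f(z_1)), (0.5833, 0) are collinear:
f(z_1) = 0.1626 · (0.6000 − 0.5833) / (0.5000 − 0.5833) = 0.1626 · (0.016700)/(-0.083300) = -0.032598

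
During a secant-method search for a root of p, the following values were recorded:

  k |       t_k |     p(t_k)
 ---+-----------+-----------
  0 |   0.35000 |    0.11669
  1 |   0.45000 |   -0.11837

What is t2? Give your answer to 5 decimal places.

t2 = 0.45000 − (-0.11837)·(0.45000 − 0.35000) / (-0.11837 − 0.11669)
   = 0.45000 − (-0.0118370)/(-0.2350600) = 0.3996426

0.39964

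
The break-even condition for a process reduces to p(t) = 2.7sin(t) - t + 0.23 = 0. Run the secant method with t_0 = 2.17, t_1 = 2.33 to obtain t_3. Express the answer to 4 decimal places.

2.2796

p(2.17) = 0.289619, p(2.33) = -0.141462
t_2 = 2.330000 − (-0.141462)·(2.330000 − 2.170000) / (-0.141462 − 0.289619) = 2.330000 − (-0.022634)/(-0.431082) = 2.277495
p(2.277495) = 0.005881
t_3 = 2.277495 − 0.005881·(2.277495 − 2.330000) / (0.005881 − (-0.141462)) = 2.277495 − (-0.000309)/(0.147343) = 2.279591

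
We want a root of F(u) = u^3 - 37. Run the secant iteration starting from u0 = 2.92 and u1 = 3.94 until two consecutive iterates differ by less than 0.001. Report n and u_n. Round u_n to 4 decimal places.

n = 5, u_n = 3.3322

F(2.92) = -12.102912, F(3.94) = 24.162984
u2 = 3.940000 − 24.162984·(1.020000)/(36.265896) = 3.260402;  |Δ| = 0.679598
F(3.260402) = -2.341217
u3 = 3.260402 − (-2.341217)·(-0.679598)/(-26.504201) = 3.320433;  |Δ| = 0.060032
F(3.320433) = -0.391307
u4 = 3.320433 − (-0.391307)·(0.060032)/(1.949910) = 3.332480;  |Δ| = 0.012047
F(3.332480) = 0.008608
u5 = 3.332480 − 0.008608·(0.012047)/(0.399915) = 3.332221;  |Δ| = 0.000259
|u5 − u4| = 0.000259 < 0.001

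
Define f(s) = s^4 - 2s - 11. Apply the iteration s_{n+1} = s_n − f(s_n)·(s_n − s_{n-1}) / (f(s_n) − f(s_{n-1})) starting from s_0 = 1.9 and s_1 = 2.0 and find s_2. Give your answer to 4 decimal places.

1.9639

f(1.9) = -1.767900, f(2.0) = 1.000000
s_2 = 2.000000 − 1.000000·(2.000000 − 1.900000) / (1.000000 − (-1.767900)) = 2.000000 − (0.100000)/(2.767900) = 1.963872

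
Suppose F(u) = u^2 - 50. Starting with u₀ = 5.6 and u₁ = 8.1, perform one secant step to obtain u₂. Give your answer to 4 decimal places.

6.9606

F(5.6) = -18.640000, F(8.1) = 15.610000
u₂ = 8.100000 − 15.610000·(8.100000 − 5.600000) / (15.610000 − (-18.640000)) = 8.100000 − (39.025000)/(34.250000) = 6.960584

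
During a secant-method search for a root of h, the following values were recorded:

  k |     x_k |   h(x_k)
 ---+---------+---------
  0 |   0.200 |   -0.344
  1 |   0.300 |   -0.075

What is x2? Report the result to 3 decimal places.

x2 = 0.300 − (-0.075)·(0.300 − 0.200) / (-0.075 − (-0.344))
   = 0.300 − (-0.00750)/(0.26900) = 0.32788

0.328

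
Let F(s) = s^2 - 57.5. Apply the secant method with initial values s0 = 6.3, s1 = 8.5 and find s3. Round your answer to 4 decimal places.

F(6.3) = -17.810000, F(8.5) = 14.750000
s2 = 8.500000 − 14.750000·(8.500000 − 6.300000) / (14.750000 − (-17.810000)) = 8.500000 − (32.450000)/(32.560000) = 7.503378
F(7.503378) = -1.199313
s3 = 7.503378 − (-1.199313)·(7.503378 − 8.500000) / (-1.199313 − 14.750000) = 7.503378 − (1.195261)/(-15.949313) = 7.578320

7.5783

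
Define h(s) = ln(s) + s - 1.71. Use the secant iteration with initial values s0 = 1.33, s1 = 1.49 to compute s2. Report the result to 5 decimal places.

1.38545

h(1.33) = -0.0948211, h(1.49) = 0.1787761
s2 = 1.4900000 − 0.1787761·(1.4900000 − 1.3300000) / (0.1787761 − (-0.0948211)) = 1.4900000 − (0.0286042)/(0.2735972) = 1.3854515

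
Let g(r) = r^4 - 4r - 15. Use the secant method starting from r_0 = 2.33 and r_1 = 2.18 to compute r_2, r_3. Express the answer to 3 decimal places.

g(2.33) = 5.15296, g(2.18) = -1.13469
r_2 = 2.18000 − (-1.13469)·(2.18000 − 2.33000) / (-1.13469 − 5.15296) = 2.18000 − (0.17020)/(-6.28765) = 2.20707
g(2.20707) = -0.10012
r_3 = 2.20707 − (-0.10012)·(2.20707 − 2.18000) / (-0.10012 − (-1.13469)) = 2.20707 − (-0.00271)/(1.03458) = 2.20969

2.207, 2.210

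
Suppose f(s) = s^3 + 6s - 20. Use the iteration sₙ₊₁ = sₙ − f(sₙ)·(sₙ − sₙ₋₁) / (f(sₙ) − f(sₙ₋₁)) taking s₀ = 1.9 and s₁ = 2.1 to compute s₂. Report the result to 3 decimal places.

1.997

f(1.9) = -1.74100, f(2.1) = 1.86100
s₂ = 2.10000 − 1.86100·(2.10000 − 1.90000) / (1.86100 − (-1.74100)) = 2.10000 − (0.37220)/(3.60200) = 1.99667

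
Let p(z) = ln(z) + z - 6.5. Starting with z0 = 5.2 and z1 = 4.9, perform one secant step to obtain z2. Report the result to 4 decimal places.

4.9090

p(5.2) = 0.348659, p(4.9) = -0.010765
z2 = 4.900000 − (-0.010765)·(4.900000 − 5.200000) / (-0.010765 − 0.348659) = 4.900000 − (0.003229)/(-0.359423) = 4.908985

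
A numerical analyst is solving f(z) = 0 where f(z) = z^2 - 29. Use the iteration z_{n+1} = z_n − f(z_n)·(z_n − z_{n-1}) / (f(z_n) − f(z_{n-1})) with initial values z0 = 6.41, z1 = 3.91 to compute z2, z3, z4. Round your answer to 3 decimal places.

f(6.41) = 12.08810, f(3.91) = -13.71190
z2 = 3.91000 − (-13.71190)·(3.91000 − 6.41000) / (-13.71190 − 12.08810) = 3.91000 − (34.27975)/(-25.80000) = 5.23867
f(5.23867) = -1.55631
z3 = 5.23867 − (-1.55631)·(5.23867 − 3.91000) / (-1.55631 − (-13.71190)) = 5.23867 − (-2.06783)/(12.15559) = 5.40879
f(5.40879) = 0.25496
z4 = 5.40879 − 0.25496·(5.40879 − 5.23867) / (0.25496 − (-1.55631)) = 5.40879 − (0.04337)/(1.81127) = 5.38484

5.239, 5.409, 5.385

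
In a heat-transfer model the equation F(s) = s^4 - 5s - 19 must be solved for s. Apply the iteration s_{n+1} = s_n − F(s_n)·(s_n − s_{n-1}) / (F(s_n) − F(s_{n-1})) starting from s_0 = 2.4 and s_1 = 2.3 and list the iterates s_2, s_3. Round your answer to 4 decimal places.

2.3536, 2.3554

F(2.4) = 2.177600, F(2.3) = -2.515900
s_2 = 2.300000 − (-2.515900)·(2.300000 − 2.400000) / (-2.515900 − 2.177600) = 2.300000 − (0.251590)/(-4.693500) = 2.353604
F(2.353604) = -0.082498
s_3 = 2.353604 − (-0.082498)·(2.353604 − 2.300000) / (-0.082498 − (-2.515900)) = 2.353604 − (-0.004422)/(2.433402) = 2.355421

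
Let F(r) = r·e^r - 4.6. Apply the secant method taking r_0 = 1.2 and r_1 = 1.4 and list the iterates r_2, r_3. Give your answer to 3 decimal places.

F(1.2) = -0.61586, F(1.4) = 1.07728
r_2 = 1.40000 − 1.07728·(1.40000 − 1.20000) / (1.07728 − (-0.61586)) = 1.40000 − (0.21546)/(1.69314) = 1.27275
F(1.27275) = -0.05546
r_3 = 1.27275 − (-0.05546)·(1.27275 − 1.40000) / (-0.05546 − 1.07728) = 1.27275 − (0.00706)/(-1.13274) = 1.27898

1.273, 1.279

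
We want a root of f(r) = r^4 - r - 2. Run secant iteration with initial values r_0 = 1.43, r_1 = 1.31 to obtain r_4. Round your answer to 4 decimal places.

f(1.43) = 0.751616, f(1.31) = -0.365001
r_2 = 1.310000 − (-0.365001)·(1.310000 − 1.430000) / (-0.365001 − 0.751616) = 1.310000 − (0.043800)/(-1.116617) = 1.349226
f(1.349226) = -0.035333
r_3 = 1.349226 − (-0.035333)·(1.349226 − 1.310000) / (-0.035333 − (-0.365001)) = 1.349226 − (-0.001386)/(0.329668) = 1.353430
f(1.353430) = 0.001960
r_4 = 1.353430 − 0.001960·(1.353430 − 1.349226) / (0.001960 − (-0.035333)) = 1.353430 − (0.000008)/(0.037293) = 1.353209

1.3532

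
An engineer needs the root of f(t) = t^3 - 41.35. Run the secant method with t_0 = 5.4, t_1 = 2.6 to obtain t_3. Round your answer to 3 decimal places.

3.582

f(5.4) = 116.11400, f(2.6) = -23.77400
t_2 = 2.60000 − (-23.77400)·(2.60000 − 5.40000) / (-23.77400 − 116.11400) = 2.60000 − (66.56720)/(-139.88800) = 3.07586
f(3.07586) = -12.24953
t_3 = 3.07586 − (-12.24953)·(3.07586 − 2.60000) / (-12.24953 − (-23.77400)) = 3.07586 − (-5.82907)/(11.52447) = 3.58166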